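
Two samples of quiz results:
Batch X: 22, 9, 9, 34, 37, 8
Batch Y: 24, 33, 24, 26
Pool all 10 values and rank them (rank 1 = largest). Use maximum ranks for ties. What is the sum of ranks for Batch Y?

Sorted (descending): 37, 34, 33, 26, 24, 24, 22, 9, 9, 8
The 2 values of 24 occupy positions 5–6 → each gets rank 6.
The 2 values of 9 occupy positions 8–9 → each gets rank 9.
Batch Y values → pooled ranks: 24→6, 33→3, 24→6, 26→4
Rank sum = 6 + 3 + 6 + 4 = 19

19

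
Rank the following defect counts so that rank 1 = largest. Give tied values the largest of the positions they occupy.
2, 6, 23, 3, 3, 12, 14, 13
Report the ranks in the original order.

Sorted (descending): 23, 14, 13, 12, 6, 3, 3, 2
The 2 values of 3 occupy positions 6–7 → each gets rank 7.

8, 5, 1, 7, 7, 4, 2, 3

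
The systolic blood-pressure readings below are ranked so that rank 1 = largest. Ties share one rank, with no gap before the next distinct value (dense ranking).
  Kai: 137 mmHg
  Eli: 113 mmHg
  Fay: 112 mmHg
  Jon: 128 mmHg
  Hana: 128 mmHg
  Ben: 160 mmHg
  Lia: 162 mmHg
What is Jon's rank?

Sorted (descending): 162, 160, 137, 128, 128, 113, 112
The 2 values of 128 share dense rank 4.
Remaining distinct values take the next consecutive integers.
Jon has value 128 mmHg → rank 4.

4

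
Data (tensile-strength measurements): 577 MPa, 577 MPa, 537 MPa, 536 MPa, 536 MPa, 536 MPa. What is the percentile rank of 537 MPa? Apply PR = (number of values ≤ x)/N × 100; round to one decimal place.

66.7

N = 6.
Strictly below 537: 3. Equal to 537: 1.
PR = 4/6 × 100 = 66.7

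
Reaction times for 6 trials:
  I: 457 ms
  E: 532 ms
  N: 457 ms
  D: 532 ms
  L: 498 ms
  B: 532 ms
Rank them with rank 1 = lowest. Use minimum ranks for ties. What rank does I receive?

Sorted (ascending): 457, 457, 498, 532, 532, 532
The 2 values of 457 occupy positions 1–2 → each gets rank 1.
The 3 values of 532 occupy positions 4–6 → each gets rank 4.
I has value 457 ms → rank 1.

1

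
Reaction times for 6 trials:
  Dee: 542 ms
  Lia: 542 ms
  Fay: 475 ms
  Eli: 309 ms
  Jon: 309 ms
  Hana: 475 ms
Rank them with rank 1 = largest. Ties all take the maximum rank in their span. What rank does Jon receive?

Sorted (descending): 542, 542, 475, 475, 309, 309
The 2 values of 542 occupy positions 1–2 → each gets rank 2.
The 2 values of 475 occupy positions 3–4 → each gets rank 4.
The 2 values of 309 occupy positions 5–6 → each gets rank 6.
Jon has value 309 ms → rank 6.

6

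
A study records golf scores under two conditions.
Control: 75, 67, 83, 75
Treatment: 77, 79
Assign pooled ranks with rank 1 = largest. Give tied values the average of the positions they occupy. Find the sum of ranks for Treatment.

5

Sorted (descending): 83, 79, 77, 75, 75, 67
The 2 values of 75 occupy positions 4–5 → average rank (4+5)/2 = 4.5.
Treatment values → pooled ranks: 77→3, 79→2
Rank sum = 3 + 2 = 5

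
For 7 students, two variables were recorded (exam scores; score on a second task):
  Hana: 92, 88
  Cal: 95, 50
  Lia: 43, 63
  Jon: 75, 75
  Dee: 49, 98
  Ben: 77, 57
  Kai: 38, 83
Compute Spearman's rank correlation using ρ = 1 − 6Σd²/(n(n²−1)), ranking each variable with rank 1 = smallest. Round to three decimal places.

Ranks of variable 1: 6, 7, 2, 4, 3, 5, 1
Ranks of variable 2: 6, 1, 3, 4, 7, 2, 5
d = r₁ − r₂: 0, 6, -1, 0, -4, 3, -4
d²: 0, 36, 1, 0, 16, 9, 16; Σd² = 78
ρ = 1 − 6·78/(7·48) = 1 − 468/336 = -0.393

-0.393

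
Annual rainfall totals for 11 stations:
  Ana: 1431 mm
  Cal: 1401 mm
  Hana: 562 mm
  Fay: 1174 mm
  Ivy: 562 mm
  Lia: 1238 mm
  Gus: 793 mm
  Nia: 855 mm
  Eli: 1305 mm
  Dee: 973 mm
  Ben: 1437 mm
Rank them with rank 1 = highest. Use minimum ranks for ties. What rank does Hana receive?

10

Sorted (descending): 1437, 1431, 1401, 1305, 1238, 1174, 973, 855, 793, 562, 562
The 2 values of 562 occupy positions 10–11 → each gets rank 10.
Hana has value 562 mm → rank 10.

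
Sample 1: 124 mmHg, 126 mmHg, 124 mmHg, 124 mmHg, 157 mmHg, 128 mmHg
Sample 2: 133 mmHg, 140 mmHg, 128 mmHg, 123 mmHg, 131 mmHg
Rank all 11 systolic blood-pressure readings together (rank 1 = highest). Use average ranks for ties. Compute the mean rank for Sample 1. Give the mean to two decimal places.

6.75

Sorted (descending): 157, 140, 133, 131, 128, 128, 126, 124, 124, 124, 123
The 2 values of 128 occupy positions 5–6 → average rank (5+6)/2 = 5.5.
The 3 values of 124 occupy positions 8–10 → average rank 9.
Sample 1 values → pooled ranks: 124→9, 126→7, 124→9, 124→9, 157→1, 128→5.5
Mean rank = (9 + 7 + 9 + 9 + 1 + 5.5) / 6 = 6.75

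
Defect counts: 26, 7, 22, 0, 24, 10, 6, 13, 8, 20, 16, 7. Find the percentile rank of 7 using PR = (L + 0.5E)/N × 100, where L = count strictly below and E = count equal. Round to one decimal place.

25.0

N = 12.
Strictly below 7: 2. Equal to 7: 2.
PR = (2 + 0.5·2)/12 × 100 = 25.0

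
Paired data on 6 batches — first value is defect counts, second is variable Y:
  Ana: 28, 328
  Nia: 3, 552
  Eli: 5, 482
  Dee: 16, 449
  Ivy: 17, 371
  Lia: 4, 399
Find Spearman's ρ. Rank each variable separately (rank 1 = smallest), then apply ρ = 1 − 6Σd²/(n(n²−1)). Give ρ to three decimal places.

Ranks of variable 1: 6, 1, 3, 4, 5, 2
Ranks of variable 2: 1, 6, 5, 4, 2, 3
d = r₁ − r₂: 5, -5, -2, 0, 3, -1
d²: 25, 25, 4, 0, 9, 1; Σd² = 64
ρ = 1 − 6·64/(6·35) = 1 − 384/210 = -0.829

-0.829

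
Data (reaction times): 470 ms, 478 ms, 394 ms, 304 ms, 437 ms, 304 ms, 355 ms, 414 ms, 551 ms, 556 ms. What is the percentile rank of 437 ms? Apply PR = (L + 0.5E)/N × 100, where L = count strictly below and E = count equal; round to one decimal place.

N = 10.
Strictly below 437: 5. Equal to 437: 1.
PR = (5 + 0.5·1)/10 × 100 = 55.0

55.0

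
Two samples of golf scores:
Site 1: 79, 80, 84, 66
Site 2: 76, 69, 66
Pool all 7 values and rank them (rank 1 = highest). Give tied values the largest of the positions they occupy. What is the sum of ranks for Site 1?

Sorted (descending): 84, 80, 79, 76, 69, 66, 66
The 2 values of 66 occupy positions 6–7 → each gets rank 7.
Site 1 values → pooled ranks: 79→3, 80→2, 84→1, 66→7
Rank sum = 3 + 2 + 1 + 7 = 13

13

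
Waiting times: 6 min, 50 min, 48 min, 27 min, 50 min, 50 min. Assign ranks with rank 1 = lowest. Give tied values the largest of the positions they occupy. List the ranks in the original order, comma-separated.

Sorted (ascending): 6, 27, 48, 50, 50, 50
The 3 values of 50 occupy positions 4–6 → each gets rank 6.

1, 6, 3, 2, 6, 6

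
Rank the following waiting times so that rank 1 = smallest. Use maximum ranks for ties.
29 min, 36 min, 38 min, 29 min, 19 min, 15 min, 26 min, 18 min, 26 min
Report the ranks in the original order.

7, 8, 9, 7, 3, 1, 5, 2, 5

Sorted (ascending): 15, 18, 19, 26, 26, 29, 29, 36, 38
The 2 values of 26 occupy positions 4–5 → each gets rank 5.
The 2 values of 29 occupy positions 6–7 → each gets rank 7.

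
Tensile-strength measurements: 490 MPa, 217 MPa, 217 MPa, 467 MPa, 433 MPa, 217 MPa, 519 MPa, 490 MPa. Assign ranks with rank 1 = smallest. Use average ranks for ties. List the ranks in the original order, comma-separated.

6.5, 2, 2, 5, 4, 2, 8, 6.5

Sorted (ascending): 217, 217, 217, 433, 467, 490, 490, 519
The 3 values of 217 occupy positions 1–3 → average rank 2.
The 2 values of 490 occupy positions 6–7 → average rank (6+7)/2 = 6.5.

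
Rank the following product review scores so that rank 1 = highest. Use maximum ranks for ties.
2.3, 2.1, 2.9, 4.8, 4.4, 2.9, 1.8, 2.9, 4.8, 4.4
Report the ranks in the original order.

8, 9, 7, 2, 4, 7, 10, 7, 2, 4

Sorted (descending): 4.8, 4.8, 4.4, 4.4, 2.9, 2.9, 2.9, 2.3, 2.1, 1.8
The 2 values of 4.8 occupy positions 1–2 → each gets rank 2.
The 2 values of 4.4 occupy positions 3–4 → each gets rank 4.
The 3 values of 2.9 occupy positions 5–7 → each gets rank 7.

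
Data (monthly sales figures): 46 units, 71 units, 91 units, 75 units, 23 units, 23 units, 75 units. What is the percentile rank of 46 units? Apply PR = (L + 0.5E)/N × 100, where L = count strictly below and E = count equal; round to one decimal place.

N = 7.
Strictly below 46: 2. Equal to 46: 1.
PR = (2 + 0.5·1)/7 × 100 = 35.7

35.7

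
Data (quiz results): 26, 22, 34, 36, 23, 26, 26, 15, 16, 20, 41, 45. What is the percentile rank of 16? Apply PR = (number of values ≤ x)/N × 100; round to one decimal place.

N = 12.
Strictly below 16: 1. Equal to 16: 1.
PR = 2/12 × 100 = 16.7

16.7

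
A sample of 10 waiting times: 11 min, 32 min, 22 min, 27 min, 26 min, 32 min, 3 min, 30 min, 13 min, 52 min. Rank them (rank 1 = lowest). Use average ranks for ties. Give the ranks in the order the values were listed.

2, 8.5, 4, 6, 5, 8.5, 1, 7, 3, 10

Sorted (ascending): 3, 11, 13, 22, 26, 27, 30, 32, 32, 52
The 2 values of 32 occupy positions 8–9 → average rank (8+9)/2 = 8.5.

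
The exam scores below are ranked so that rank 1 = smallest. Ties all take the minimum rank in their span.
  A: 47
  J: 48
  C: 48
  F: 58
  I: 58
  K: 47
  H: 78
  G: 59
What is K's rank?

1

Sorted (ascending): 47, 47, 48, 48, 58, 58, 59, 78
The 2 values of 47 occupy positions 1–2 → each gets rank 1.
The 2 values of 48 occupy positions 3–4 → each gets rank 3.
The 2 values of 58 occupy positions 5–6 → each gets rank 5.
K has value 47 → rank 1.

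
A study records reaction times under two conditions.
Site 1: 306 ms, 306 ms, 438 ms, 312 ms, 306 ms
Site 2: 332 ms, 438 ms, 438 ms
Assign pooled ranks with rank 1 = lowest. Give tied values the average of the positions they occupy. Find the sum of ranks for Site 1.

17

Sorted (ascending): 306, 306, 306, 312, 332, 438, 438, 438
The 3 values of 306 occupy positions 1–3 → average rank 2.
The 3 values of 438 occupy positions 6–8 → average rank 7.
Site 1 values → pooled ranks: 306→2, 306→2, 438→7, 312→4, 306→2
Rank sum = 2 + 2 + 7 + 4 + 2 = 17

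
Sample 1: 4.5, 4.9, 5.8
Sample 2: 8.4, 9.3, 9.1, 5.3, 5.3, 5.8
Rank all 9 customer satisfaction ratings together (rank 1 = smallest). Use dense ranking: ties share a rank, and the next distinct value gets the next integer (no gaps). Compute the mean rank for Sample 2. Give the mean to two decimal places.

Sorted (ascending): 4.5, 4.9, 5.3, 5.3, 5.8, 5.8, 8.4, 9.1, 9.3
The 2 values of 5.3 share dense rank 3.
The 2 values of 5.8 share dense rank 4.
Remaining distinct values take the next consecutive integers.
Sample 2 values → pooled ranks: 8.4→5, 9.3→7, 9.1→6, 5.3→3, 5.3→3, 5.8→4
Mean rank = (5 + 7 + 6 + 3 + 3 + 4) / 6 = 4.67

4.67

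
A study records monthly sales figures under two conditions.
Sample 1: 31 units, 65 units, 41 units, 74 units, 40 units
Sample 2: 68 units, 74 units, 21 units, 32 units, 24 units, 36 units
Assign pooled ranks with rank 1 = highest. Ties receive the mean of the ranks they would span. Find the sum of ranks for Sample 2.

40.5

Sorted (descending): 74, 74, 68, 65, 41, 40, 36, 32, 31, 24, 21
The 2 values of 74 occupy positions 1–2 → average rank (1+2)/2 = 1.5.
Sample 2 values → pooled ranks: 68→3, 74→1.5, 21→11, 32→8, 24→10, 36→7
Rank sum = 3 + 1.5 + 11 + 8 + 10 + 7 = 40.5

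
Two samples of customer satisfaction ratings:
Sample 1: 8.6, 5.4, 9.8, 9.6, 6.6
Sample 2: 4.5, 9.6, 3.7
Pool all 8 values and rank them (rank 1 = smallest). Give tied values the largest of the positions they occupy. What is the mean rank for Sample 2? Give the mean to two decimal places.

3.33

Sorted (ascending): 3.7, 4.5, 5.4, 6.6, 8.6, 9.6, 9.6, 9.8
The 2 values of 9.6 occupy positions 6–7 → each gets rank 7.
Sample 2 values → pooled ranks: 4.5→2, 9.6→7, 3.7→1
Mean rank = (2 + 7 + 1) / 3 = 3.33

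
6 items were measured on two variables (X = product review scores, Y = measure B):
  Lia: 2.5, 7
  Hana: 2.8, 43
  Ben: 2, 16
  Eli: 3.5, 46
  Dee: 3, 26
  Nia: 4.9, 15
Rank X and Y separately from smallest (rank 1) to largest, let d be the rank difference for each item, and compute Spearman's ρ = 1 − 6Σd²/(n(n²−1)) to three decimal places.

0.257

Ranks of variable 1: 2, 3, 1, 5, 4, 6
Ranks of variable 2: 1, 5, 3, 6, 4, 2
d = r₁ − r₂: 1, -2, -2, -1, 0, 4
d²: 1, 4, 4, 1, 0, 16; Σd² = 26
ρ = 1 − 6·26/(6·35) = 1 − 156/210 = 0.257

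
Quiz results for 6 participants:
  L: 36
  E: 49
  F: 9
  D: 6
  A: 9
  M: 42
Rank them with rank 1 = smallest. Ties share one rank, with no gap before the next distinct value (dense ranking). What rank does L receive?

Sorted (ascending): 6, 9, 9, 36, 42, 49
The 2 values of 9 share dense rank 2.
Remaining distinct values take the next consecutive integers.
L has value 36 → rank 3.

3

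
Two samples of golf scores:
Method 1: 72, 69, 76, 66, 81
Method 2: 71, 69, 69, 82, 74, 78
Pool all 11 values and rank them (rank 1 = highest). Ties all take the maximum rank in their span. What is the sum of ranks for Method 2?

36

Sorted (descending): 82, 81, 78, 76, 74, 72, 71, 69, 69, 69, 66
The 3 values of 69 occupy positions 8–10 → each gets rank 10.
Method 2 values → pooled ranks: 71→7, 69→10, 69→10, 82→1, 74→5, 78→3
Rank sum = 7 + 10 + 10 + 1 + 5 + 3 = 36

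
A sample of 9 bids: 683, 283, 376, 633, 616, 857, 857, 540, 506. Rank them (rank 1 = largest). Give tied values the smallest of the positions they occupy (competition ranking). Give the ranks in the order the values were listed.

Sorted (descending): 857, 857, 683, 633, 616, 540, 506, 376, 283
The 2 values of 857 occupy positions 1–2 → each gets rank 1.

3, 9, 8, 4, 5, 1, 1, 6, 7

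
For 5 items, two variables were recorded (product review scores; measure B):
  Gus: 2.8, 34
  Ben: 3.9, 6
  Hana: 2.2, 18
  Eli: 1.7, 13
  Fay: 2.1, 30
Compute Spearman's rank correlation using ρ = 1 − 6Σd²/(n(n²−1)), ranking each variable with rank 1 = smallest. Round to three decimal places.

Ranks of variable 1: 4, 5, 3, 1, 2
Ranks of variable 2: 5, 1, 3, 2, 4
d = r₁ − r₂: -1, 4, 0, -1, -2
d²: 1, 16, 0, 1, 4; Σd² = 22
ρ = 1 − 6·22/(5·24) = 1 − 132/120 = -0.100

-0.100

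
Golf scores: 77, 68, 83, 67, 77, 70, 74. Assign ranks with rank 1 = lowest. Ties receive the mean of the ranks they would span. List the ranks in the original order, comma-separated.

Sorted (ascending): 67, 68, 70, 74, 77, 77, 83
The 2 values of 77 occupy positions 5–6 → average rank (5+6)/2 = 5.5.

5.5, 2, 7, 1, 5.5, 3, 4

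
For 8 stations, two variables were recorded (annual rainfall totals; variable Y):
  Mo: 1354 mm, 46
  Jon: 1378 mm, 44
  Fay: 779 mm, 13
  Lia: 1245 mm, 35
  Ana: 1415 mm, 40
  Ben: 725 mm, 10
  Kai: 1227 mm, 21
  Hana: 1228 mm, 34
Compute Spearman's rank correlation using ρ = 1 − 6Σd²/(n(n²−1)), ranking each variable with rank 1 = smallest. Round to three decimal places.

Ranks of variable 1: 6, 7, 2, 5, 8, 1, 3, 4
Ranks of variable 2: 8, 7, 2, 5, 6, 1, 3, 4
d = r₁ − r₂: -2, 0, 0, 0, 2, 0, 0, 0
d²: 4, 0, 0, 0, 4, 0, 0, 0; Σd² = 8
ρ = 1 − 6·8/(8·63) = 1 − 48/504 = 0.905

0.905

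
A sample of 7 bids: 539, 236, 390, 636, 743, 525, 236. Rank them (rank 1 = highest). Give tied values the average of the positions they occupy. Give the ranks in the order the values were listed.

Sorted (descending): 743, 636, 539, 525, 390, 236, 236
The 2 values of 236 occupy positions 6–7 → average rank (6+7)/2 = 6.5.

3, 6.5, 5, 2, 1, 4, 6.5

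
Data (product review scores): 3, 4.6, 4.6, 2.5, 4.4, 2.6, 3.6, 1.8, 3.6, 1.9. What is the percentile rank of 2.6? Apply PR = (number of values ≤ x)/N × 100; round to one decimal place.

40.0

N = 10.
Strictly below 2.6: 3. Equal to 2.6: 1.
PR = 4/10 × 100 = 40.0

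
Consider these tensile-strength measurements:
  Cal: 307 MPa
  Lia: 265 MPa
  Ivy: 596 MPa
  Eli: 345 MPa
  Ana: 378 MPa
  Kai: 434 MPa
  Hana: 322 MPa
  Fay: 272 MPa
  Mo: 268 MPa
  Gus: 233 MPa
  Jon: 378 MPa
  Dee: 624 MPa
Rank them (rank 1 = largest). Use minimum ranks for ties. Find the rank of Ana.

4

Sorted (descending): 624, 596, 434, 378, 378, 345, 322, 307, 272, 268, 265, 233
The 2 values of 378 occupy positions 4–5 → each gets rank 4.
Ana has value 378 MPa → rank 4.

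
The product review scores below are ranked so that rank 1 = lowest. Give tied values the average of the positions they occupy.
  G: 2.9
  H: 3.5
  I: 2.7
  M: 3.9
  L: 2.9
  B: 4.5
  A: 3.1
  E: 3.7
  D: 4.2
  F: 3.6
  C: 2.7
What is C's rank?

1.5

Sorted (ascending): 2.7, 2.7, 2.9, 2.9, 3.1, 3.5, 3.6, 3.7, 3.9, 4.2, 4.5
The 2 values of 2.7 occupy positions 1–2 → average rank (1+2)/2 = 1.5.
The 2 values of 2.9 occupy positions 3–4 → average rank (3+4)/2 = 3.5.
C has value 2.7 → rank 1.5.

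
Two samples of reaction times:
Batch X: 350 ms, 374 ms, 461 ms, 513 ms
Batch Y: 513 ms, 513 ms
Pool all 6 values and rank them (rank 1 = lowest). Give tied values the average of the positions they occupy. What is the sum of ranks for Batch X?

Sorted (ascending): 350, 374, 461, 513, 513, 513
The 3 values of 513 occupy positions 4–6 → average rank 5.
Batch X values → pooled ranks: 350→1, 374→2, 461→3, 513→5
Rank sum = 1 + 2 + 3 + 5 = 11

11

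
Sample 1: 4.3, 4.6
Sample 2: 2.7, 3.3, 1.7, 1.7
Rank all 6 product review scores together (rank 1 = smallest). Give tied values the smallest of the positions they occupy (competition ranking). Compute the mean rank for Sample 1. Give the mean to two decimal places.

5.50

Sorted (ascending): 1.7, 1.7, 2.7, 3.3, 4.3, 4.6
The 2 values of 1.7 occupy positions 1–2 → each gets rank 1.
Sample 1 values → pooled ranks: 4.3→5, 4.6→6
Mean rank = (5 + 6) / 2 = 5.50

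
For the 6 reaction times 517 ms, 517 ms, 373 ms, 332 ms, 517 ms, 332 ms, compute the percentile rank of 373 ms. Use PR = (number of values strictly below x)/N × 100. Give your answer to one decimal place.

33.3

N = 6.
Strictly below 373: 2. Equal to 373: 1.
PR = 2/6 × 100 = 33.3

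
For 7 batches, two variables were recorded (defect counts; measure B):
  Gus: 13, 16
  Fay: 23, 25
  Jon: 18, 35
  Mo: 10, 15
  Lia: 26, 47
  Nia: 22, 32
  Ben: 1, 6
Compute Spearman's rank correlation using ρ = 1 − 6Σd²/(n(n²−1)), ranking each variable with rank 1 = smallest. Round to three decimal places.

Ranks of variable 1: 3, 6, 4, 2, 7, 5, 1
Ranks of variable 2: 3, 4, 6, 2, 7, 5, 1
d = r₁ − r₂: 0, 2, -2, 0, 0, 0, 0
d²: 0, 4, 4, 0, 0, 0, 0; Σd² = 8
ρ = 1 − 6·8/(7·48) = 1 − 48/336 = 0.857

0.857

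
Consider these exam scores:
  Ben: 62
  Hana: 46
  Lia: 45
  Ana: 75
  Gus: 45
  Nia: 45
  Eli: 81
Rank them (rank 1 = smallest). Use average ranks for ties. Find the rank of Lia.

Sorted (ascending): 45, 45, 45, 46, 62, 75, 81
The 3 values of 45 occupy positions 1–3 → average rank 2.
Lia has value 45 → rank 2.

2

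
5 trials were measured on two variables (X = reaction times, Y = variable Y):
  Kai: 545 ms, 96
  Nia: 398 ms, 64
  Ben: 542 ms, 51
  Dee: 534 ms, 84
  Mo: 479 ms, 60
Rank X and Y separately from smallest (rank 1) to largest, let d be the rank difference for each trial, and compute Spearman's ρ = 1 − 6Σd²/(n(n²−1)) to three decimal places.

Ranks of variable 1: 5, 1, 4, 3, 2
Ranks of variable 2: 5, 3, 1, 4, 2
d = r₁ − r₂: 0, -2, 3, -1, 0
d²: 0, 4, 9, 1, 0; Σd² = 14
ρ = 1 − 6·14/(5·24) = 1 − 84/120 = 0.300

0.300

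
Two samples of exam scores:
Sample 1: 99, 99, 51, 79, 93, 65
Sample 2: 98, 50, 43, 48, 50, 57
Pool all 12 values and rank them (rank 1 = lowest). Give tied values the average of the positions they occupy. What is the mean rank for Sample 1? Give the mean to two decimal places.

Sorted (ascending): 43, 48, 50, 50, 51, 57, 65, 79, 93, 98, 99, 99
The 2 values of 50 occupy positions 3–4 → average rank (3+4)/2 = 3.5.
The 2 values of 99 occupy positions 11–12 → average rank (11+12)/2 = 11.5.
Sample 1 values → pooled ranks: 99→11.5, 99→11.5, 51→5, 79→8, 93→9, 65→7
Mean rank = (11.5 + 11.5 + 5 + 8 + 9 + 7) / 6 = 8.67

8.67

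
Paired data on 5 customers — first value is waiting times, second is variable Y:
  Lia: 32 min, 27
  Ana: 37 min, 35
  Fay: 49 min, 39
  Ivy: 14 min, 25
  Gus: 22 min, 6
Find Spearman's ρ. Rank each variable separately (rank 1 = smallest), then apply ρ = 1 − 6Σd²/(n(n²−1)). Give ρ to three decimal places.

Ranks of variable 1: 3, 4, 5, 1, 2
Ranks of variable 2: 3, 4, 5, 2, 1
d = r₁ − r₂: 0, 0, 0, -1, 1
d²: 0, 0, 0, 1, 1; Σd² = 2
ρ = 1 − 6·2/(5·24) = 1 − 12/120 = 0.900

0.900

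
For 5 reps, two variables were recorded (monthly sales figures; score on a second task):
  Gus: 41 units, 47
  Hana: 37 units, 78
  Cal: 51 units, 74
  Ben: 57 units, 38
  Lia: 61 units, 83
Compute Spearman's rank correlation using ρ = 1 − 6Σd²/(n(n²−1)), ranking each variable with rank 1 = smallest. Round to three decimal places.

0.100

Ranks of variable 1: 2, 1, 3, 4, 5
Ranks of variable 2: 2, 4, 3, 1, 5
d = r₁ − r₂: 0, -3, 0, 3, 0
d²: 0, 9, 0, 9, 0; Σd² = 18
ρ = 1 − 6·18/(5·24) = 1 − 108/120 = 0.100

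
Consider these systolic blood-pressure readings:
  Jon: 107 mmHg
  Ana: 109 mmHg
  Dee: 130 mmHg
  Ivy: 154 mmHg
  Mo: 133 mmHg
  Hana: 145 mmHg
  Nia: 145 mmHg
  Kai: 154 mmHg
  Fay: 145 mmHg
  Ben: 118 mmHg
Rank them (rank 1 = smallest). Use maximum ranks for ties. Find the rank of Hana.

Sorted (ascending): 107, 109, 118, 130, 133, 145, 145, 145, 154, 154
The 3 values of 145 occupy positions 6–8 → each gets rank 8.
The 2 values of 154 occupy positions 9–10 → each gets rank 10.
Hana has value 145 mmHg → rank 8.

8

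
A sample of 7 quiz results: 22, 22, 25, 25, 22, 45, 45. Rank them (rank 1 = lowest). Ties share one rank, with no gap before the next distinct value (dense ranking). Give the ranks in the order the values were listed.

1, 1, 2, 2, 1, 3, 3

Sorted (ascending): 22, 22, 22, 25, 25, 45, 45
The 3 values of 22 share dense rank 1.
The 2 values of 25 share dense rank 2.
The 2 values of 45 share dense rank 3.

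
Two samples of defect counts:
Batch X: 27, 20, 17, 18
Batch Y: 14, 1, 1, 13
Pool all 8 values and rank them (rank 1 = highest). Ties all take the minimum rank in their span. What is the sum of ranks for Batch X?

Sorted (descending): 27, 20, 18, 17, 14, 13, 1, 1
The 2 values of 1 occupy positions 7–8 → each gets rank 7.
Batch X values → pooled ranks: 27→1, 20→2, 17→4, 18→3
Rank sum = 1 + 2 + 4 + 3 = 10

10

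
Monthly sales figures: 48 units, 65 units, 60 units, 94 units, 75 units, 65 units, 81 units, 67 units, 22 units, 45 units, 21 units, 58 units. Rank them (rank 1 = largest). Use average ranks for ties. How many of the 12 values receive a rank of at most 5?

Sorted (descending): 94, 81, 75, 67, 65, 65, 60, 58, 48, 45, 22, 21
The 2 values of 65 occupy positions 5–6 → average rank (5+6)/2 = 5.5.
Ranks ≤ 5: {1, 2, 3, 4} → 4 values.

4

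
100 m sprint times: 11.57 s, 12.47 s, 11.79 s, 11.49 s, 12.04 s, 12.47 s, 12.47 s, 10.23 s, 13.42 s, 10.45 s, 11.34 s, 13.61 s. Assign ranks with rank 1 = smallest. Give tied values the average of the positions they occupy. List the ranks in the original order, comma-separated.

Sorted (ascending): 10.23, 10.45, 11.34, 11.49, 11.57, 11.79, 12.04, 12.47, 12.47, 12.47, 13.42, 13.61
The 3 values of 12.47 occupy positions 8–10 → average rank 9.

5, 9, 6, 4, 7, 9, 9, 1, 11, 2, 3, 12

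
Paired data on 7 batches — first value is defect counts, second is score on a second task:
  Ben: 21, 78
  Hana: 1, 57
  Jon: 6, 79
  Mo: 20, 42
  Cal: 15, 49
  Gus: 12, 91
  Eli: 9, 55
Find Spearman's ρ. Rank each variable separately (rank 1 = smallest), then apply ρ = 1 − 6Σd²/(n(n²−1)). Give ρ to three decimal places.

-0.286

Ranks of variable 1: 7, 1, 2, 6, 5, 4, 3
Ranks of variable 2: 5, 4, 6, 1, 2, 7, 3
d = r₁ − r₂: 2, -3, -4, 5, 3, -3, 0
d²: 4, 9, 16, 25, 9, 9, 0; Σd² = 72
ρ = 1 − 6·72/(7·48) = 1 − 432/336 = -0.286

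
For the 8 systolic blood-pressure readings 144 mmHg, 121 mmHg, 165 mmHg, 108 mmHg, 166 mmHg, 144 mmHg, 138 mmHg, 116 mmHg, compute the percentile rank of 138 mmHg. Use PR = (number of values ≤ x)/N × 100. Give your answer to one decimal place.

N = 8.
Strictly below 138: 3. Equal to 138: 1.
PR = 4/8 × 100 = 50.0

50.0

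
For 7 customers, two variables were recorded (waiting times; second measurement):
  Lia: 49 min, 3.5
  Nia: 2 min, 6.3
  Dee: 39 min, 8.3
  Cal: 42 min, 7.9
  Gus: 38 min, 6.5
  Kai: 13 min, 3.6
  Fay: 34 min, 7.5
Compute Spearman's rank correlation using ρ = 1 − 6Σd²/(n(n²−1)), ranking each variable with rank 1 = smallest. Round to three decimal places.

0.143

Ranks of variable 1: 7, 1, 5, 6, 4, 2, 3
Ranks of variable 2: 1, 3, 7, 6, 4, 2, 5
d = r₁ − r₂: 6, -2, -2, 0, 0, 0, -2
d²: 36, 4, 4, 0, 0, 0, 4; Σd² = 48
ρ = 1 − 6·48/(7·48) = 1 − 288/336 = 0.143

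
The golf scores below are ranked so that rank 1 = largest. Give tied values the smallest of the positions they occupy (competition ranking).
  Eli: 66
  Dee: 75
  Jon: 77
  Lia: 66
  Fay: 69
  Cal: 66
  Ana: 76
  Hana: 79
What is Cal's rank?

Sorted (descending): 79, 77, 76, 75, 69, 66, 66, 66
The 3 values of 66 occupy positions 6–8 → each gets rank 6.
Cal has value 66 → rank 6.

6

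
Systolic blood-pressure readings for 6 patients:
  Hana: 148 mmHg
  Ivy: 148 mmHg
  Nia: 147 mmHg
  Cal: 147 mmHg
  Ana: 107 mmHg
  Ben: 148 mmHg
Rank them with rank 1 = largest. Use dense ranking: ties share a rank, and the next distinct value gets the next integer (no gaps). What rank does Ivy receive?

1

Sorted (descending): 148, 148, 148, 147, 147, 107
The 3 values of 148 share dense rank 1.
The 2 values of 147 share dense rank 2.
Remaining distinct values take the next consecutive integers.
Ivy has value 148 mmHg → rank 1.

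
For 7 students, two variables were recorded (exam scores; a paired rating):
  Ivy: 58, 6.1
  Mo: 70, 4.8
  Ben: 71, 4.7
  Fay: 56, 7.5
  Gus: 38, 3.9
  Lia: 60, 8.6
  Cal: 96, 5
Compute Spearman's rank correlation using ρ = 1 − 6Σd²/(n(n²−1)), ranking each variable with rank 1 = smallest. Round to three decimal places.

Ranks of variable 1: 3, 5, 6, 2, 1, 4, 7
Ranks of variable 2: 5, 3, 2, 6, 1, 7, 4
d = r₁ − r₂: -2, 2, 4, -4, 0, -3, 3
d²: 4, 4, 16, 16, 0, 9, 9; Σd² = 58
ρ = 1 − 6·58/(7·48) = 1 − 348/336 = -0.036

-0.036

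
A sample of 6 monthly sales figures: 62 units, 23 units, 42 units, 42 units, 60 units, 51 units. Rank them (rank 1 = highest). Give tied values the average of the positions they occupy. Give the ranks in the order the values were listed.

1, 6, 4.5, 4.5, 2, 3

Sorted (descending): 62, 60, 51, 42, 42, 23
The 2 values of 42 occupy positions 4–5 → average rank (4+5)/2 = 4.5.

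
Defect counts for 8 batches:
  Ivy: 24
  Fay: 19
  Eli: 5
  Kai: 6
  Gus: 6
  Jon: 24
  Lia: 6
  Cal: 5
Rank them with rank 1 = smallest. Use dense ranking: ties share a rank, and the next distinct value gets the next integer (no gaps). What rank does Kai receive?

Sorted (ascending): 5, 5, 6, 6, 6, 19, 24, 24
The 2 values of 5 share dense rank 1.
The 3 values of 6 share dense rank 2.
The 2 values of 24 share dense rank 4.
Remaining distinct values take the next consecutive integers.
Kai has value 6 → rank 2.

2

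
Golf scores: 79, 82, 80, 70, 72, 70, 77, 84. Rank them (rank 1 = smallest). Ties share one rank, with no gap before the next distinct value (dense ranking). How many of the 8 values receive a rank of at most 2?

3

Sorted (ascending): 70, 70, 72, 77, 79, 80, 82, 84
The 2 values of 70 share dense rank 1.
Remaining distinct values take the next consecutive integers.
Ranks ≤ 2: {1, 1, 2} → 3 values.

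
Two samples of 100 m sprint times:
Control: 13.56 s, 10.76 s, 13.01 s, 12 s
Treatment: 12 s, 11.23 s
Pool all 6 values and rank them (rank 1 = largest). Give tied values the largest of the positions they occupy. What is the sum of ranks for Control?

Sorted (descending): 13.56, 13.01, 12, 12, 11.23, 10.76
The 2 values of 12 occupy positions 3–4 → each gets rank 4.
Control values → pooled ranks: 13.56→1, 10.76→6, 13.01→2, 12→4
Rank sum = 1 + 6 + 2 + 4 = 13

13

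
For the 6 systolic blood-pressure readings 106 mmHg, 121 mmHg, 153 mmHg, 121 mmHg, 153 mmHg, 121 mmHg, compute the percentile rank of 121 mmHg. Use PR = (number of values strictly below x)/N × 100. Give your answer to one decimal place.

N = 6.
Strictly below 121: 1. Equal to 121: 3.
PR = 1/6 × 100 = 16.7

16.7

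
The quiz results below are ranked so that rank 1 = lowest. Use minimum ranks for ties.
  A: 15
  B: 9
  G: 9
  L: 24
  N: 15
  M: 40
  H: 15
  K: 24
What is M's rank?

Sorted (ascending): 9, 9, 15, 15, 15, 24, 24, 40
The 2 values of 9 occupy positions 1–2 → each gets rank 1.
The 3 values of 15 occupy positions 3–5 → each gets rank 3.
The 2 values of 24 occupy positions 6–7 → each gets rank 6.
M has value 40 → rank 8.

8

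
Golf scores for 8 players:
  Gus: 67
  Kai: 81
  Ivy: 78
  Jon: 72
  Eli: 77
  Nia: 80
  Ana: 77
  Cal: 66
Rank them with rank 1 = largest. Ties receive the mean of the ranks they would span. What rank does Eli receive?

Sorted (descending): 81, 80, 78, 77, 77, 72, 67, 66
The 2 values of 77 occupy positions 4–5 → average rank (4+5)/2 = 4.5.
Eli has value 77 → rank 4.5.

4.5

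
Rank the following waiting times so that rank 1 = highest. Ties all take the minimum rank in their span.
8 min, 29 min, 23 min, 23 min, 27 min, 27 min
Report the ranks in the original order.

6, 1, 4, 4, 2, 2

Sorted (descending): 29, 27, 27, 23, 23, 8
The 2 values of 27 occupy positions 2–3 → each gets rank 2.
The 2 values of 23 occupy positions 4–5 → each gets rank 4.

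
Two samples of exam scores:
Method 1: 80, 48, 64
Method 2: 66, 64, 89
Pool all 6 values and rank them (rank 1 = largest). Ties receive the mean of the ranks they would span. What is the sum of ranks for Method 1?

Sorted (descending): 89, 80, 66, 64, 64, 48
The 2 values of 64 occupy positions 4–5 → average rank (4+5)/2 = 4.5.
Method 1 values → pooled ranks: 80→2, 48→6, 64→4.5
Rank sum = 2 + 6 + 4.5 = 12.5

12.5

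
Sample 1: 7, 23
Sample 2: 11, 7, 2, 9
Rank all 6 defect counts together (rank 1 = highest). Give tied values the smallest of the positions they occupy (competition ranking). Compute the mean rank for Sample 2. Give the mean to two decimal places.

3.75

Sorted (descending): 23, 11, 9, 7, 7, 2
The 2 values of 7 occupy positions 4–5 → each gets rank 4.
Sample 2 values → pooled ranks: 11→2, 7→4, 2→6, 9→3
Mean rank = (2 + 4 + 6 + 3) / 4 = 3.75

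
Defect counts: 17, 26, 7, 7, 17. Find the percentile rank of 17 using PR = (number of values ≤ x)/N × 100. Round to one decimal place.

80.0

N = 5.
Strictly below 17: 2. Equal to 17: 2.
PR = 4/5 × 100 = 80.0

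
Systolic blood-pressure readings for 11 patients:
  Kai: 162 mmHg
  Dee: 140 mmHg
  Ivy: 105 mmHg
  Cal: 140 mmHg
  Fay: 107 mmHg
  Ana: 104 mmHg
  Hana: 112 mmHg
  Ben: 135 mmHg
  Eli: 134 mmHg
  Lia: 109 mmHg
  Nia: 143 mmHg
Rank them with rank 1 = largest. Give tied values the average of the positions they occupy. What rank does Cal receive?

3.5

Sorted (descending): 162, 143, 140, 140, 135, 134, 112, 109, 107, 105, 104
The 2 values of 140 occupy positions 3–4 → average rank (3+4)/2 = 3.5.
Cal has value 140 mmHg → rank 3.5.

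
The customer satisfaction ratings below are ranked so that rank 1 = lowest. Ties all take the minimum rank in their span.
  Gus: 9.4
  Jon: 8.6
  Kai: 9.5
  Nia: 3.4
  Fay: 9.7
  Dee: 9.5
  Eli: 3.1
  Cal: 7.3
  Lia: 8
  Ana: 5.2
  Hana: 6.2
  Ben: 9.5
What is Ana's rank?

3

Sorted (ascending): 3.1, 3.4, 5.2, 6.2, 7.3, 8, 8.6, 9.4, 9.5, 9.5, 9.5, 9.7
The 3 values of 9.5 occupy positions 9–11 → each gets rank 9.
Ana has value 5.2 → rank 3.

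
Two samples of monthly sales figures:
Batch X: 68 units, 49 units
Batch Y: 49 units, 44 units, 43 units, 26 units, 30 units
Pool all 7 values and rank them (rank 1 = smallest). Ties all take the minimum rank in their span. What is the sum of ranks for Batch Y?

Sorted (ascending): 26, 30, 43, 44, 49, 49, 68
The 2 values of 49 occupy positions 5–6 → each gets rank 5.
Batch Y values → pooled ranks: 49→5, 44→4, 43→3, 26→1, 30→2
Rank sum = 5 + 4 + 3 + 1 + 2 = 15

15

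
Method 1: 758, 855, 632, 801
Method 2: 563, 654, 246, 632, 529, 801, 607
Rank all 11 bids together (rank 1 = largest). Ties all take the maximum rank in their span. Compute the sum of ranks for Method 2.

53

Sorted (descending): 855, 801, 801, 758, 654, 632, 632, 607, 563, 529, 246
The 2 values of 801 occupy positions 2–3 → each gets rank 3.
The 2 values of 632 occupy positions 6–7 → each gets rank 7.
Method 2 values → pooled ranks: 563→9, 654→5, 246→11, 632→7, 529→10, 801→3, 607→8
Rank sum = 9 + 5 + 11 + 7 + 10 + 3 + 8 = 53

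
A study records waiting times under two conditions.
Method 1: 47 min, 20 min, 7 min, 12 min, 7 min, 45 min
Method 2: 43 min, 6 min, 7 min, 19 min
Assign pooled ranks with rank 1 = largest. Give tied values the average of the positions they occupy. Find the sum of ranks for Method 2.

Sorted (descending): 47, 45, 43, 20, 19, 12, 7, 7, 7, 6
The 3 values of 7 occupy positions 7–9 → average rank 8.
Method 2 values → pooled ranks: 43→3, 6→10, 7→8, 19→5
Rank sum = 3 + 10 + 8 + 5 = 26

26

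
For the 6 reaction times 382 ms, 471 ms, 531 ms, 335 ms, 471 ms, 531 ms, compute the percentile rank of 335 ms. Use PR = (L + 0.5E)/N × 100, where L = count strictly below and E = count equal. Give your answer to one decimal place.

8.3

N = 6.
Strictly below 335: 0. Equal to 335: 1.
PR = (0 + 0.5·1)/6 × 100 = 8.3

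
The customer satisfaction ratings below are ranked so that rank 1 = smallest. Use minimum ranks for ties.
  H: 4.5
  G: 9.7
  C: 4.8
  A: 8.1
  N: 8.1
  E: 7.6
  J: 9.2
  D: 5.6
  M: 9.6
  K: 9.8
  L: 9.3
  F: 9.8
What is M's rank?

9

Sorted (ascending): 4.5, 4.8, 5.6, 7.6, 8.1, 8.1, 9.2, 9.3, 9.6, 9.7, 9.8, 9.8
The 2 values of 8.1 occupy positions 5–6 → each gets rank 5.
The 2 values of 9.8 occupy positions 11–12 → each gets rank 11.
M has value 9.6 → rank 9.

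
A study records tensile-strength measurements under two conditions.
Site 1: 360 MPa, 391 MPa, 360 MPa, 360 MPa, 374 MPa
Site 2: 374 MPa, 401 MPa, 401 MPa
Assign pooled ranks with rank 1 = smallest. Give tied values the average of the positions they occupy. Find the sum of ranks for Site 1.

Sorted (ascending): 360, 360, 360, 374, 374, 391, 401, 401
The 3 values of 360 occupy positions 1–3 → average rank 2.
The 2 values of 374 occupy positions 4–5 → average rank (4+5)/2 = 4.5.
The 2 values of 401 occupy positions 7–8 → average rank (7+8)/2 = 7.5.
Site 1 values → pooled ranks: 360→2, 391→6, 360→2, 360→2, 374→4.5
Rank sum = 2 + 6 + 2 + 2 + 4.5 = 16.5

16.5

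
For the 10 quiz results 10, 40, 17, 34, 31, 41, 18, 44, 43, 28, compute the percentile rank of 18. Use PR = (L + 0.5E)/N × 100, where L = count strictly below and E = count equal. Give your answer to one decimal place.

25.0

N = 10.
Strictly below 18: 2. Equal to 18: 1.
PR = (2 + 0.5·1)/10 × 100 = 25.0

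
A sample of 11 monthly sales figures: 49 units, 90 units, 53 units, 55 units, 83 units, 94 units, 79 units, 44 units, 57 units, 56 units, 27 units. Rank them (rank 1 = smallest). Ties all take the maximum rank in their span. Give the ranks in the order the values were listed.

Sorted (ascending): 27, 44, 49, 53, 55, 56, 57, 79, 83, 90, 94
No ties — each value takes its position as its rank.

3, 10, 4, 5, 9, 11, 8, 2, 7, 6, 1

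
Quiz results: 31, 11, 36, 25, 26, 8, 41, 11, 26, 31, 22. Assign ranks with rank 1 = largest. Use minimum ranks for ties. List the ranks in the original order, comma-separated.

3, 9, 2, 7, 5, 11, 1, 9, 5, 3, 8

Sorted (descending): 41, 36, 31, 31, 26, 26, 25, 22, 11, 11, 8
The 2 values of 31 occupy positions 3–4 → each gets rank 3.
The 2 values of 26 occupy positions 5–6 → each gets rank 5.
The 2 values of 11 occupy positions 9–10 → each gets rank 9.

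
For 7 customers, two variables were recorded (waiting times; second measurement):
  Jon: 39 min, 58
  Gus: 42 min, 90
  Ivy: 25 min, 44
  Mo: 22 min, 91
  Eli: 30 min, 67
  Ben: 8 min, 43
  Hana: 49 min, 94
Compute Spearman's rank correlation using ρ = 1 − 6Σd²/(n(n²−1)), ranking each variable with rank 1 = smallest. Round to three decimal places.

Ranks of variable 1: 5, 6, 3, 2, 4, 1, 7
Ranks of variable 2: 3, 5, 2, 6, 4, 1, 7
d = r₁ − r₂: 2, 1, 1, -4, 0, 0, 0
d²: 4, 1, 1, 16, 0, 0, 0; Σd² = 22
ρ = 1 − 6·22/(7·48) = 1 − 132/336 = 0.607

0.607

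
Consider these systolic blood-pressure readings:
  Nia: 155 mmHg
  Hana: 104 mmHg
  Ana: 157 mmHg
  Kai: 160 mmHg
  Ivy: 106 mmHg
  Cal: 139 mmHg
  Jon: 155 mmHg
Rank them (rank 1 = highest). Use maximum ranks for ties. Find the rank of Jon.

Sorted (descending): 160, 157, 155, 155, 139, 106, 104
The 2 values of 155 occupy positions 3–4 → each gets rank 4.
Jon has value 155 mmHg → rank 4.

4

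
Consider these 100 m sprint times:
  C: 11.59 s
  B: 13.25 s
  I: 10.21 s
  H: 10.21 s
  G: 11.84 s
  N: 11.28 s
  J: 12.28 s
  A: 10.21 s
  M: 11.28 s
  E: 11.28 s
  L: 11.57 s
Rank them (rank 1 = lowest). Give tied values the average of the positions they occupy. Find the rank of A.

2

Sorted (ascending): 10.21, 10.21, 10.21, 11.28, 11.28, 11.28, 11.57, 11.59, 11.84, 12.28, 13.25
The 3 values of 10.21 occupy positions 1–3 → average rank 2.
The 3 values of 11.28 occupy positions 4–6 → average rank 5.
A has value 10.21 s → rank 2.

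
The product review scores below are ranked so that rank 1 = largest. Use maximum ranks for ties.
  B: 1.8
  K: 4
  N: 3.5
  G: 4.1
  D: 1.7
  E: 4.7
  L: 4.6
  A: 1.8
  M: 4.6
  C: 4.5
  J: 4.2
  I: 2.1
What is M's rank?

3

Sorted (descending): 4.7, 4.6, 4.6, 4.5, 4.2, 4.1, 4, 3.5, 2.1, 1.8, 1.8, 1.7
The 2 values of 4.6 occupy positions 2–3 → each gets rank 3.
The 2 values of 1.8 occupy positions 10–11 → each gets rank 11.
M has value 4.6 → rank 3.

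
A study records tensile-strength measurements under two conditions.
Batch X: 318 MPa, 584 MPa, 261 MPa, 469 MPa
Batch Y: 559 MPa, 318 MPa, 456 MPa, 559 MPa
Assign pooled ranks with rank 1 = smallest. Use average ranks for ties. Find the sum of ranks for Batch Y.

Sorted (ascending): 261, 318, 318, 456, 469, 559, 559, 584
The 2 values of 318 occupy positions 2–3 → average rank (2+3)/2 = 2.5.
The 2 values of 559 occupy positions 6–7 → average rank (6+7)/2 = 6.5.
Batch Y values → pooled ranks: 559→6.5, 318→2.5, 456→4, 559→6.5
Rank sum = 6.5 + 2.5 + 4 + 6.5 = 19.5

19.5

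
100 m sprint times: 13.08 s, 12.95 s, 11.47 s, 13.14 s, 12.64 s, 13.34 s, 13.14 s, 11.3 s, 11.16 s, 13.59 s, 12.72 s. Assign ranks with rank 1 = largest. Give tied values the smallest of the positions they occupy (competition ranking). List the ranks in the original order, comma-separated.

5, 6, 9, 3, 8, 2, 3, 10, 11, 1, 7

Sorted (descending): 13.59, 13.34, 13.14, 13.14, 13.08, 12.95, 12.72, 12.64, 11.47, 11.3, 11.16
The 2 values of 13.14 occupy positions 3–4 → each gets rank 3.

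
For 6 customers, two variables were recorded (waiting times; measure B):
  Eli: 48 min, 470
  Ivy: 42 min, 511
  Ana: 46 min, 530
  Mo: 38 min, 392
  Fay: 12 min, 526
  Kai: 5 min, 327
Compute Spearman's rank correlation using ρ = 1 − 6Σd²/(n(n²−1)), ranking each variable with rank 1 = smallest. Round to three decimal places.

Ranks of variable 1: 6, 4, 5, 3, 2, 1
Ranks of variable 2: 3, 4, 6, 2, 5, 1
d = r₁ − r₂: 3, 0, -1, 1, -3, 0
d²: 9, 0, 1, 1, 9, 0; Σd² = 20
ρ = 1 − 6·20/(6·35) = 1 − 120/210 = 0.429

0.429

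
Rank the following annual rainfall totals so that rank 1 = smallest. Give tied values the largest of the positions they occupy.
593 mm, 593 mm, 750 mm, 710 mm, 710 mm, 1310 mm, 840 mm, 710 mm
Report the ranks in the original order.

2, 2, 6, 5, 5, 8, 7, 5

Sorted (ascending): 593, 593, 710, 710, 710, 750, 840, 1310
The 2 values of 593 occupy positions 1–2 → each gets rank 2.
The 3 values of 710 occupy positions 3–5 → each gets rank 5.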